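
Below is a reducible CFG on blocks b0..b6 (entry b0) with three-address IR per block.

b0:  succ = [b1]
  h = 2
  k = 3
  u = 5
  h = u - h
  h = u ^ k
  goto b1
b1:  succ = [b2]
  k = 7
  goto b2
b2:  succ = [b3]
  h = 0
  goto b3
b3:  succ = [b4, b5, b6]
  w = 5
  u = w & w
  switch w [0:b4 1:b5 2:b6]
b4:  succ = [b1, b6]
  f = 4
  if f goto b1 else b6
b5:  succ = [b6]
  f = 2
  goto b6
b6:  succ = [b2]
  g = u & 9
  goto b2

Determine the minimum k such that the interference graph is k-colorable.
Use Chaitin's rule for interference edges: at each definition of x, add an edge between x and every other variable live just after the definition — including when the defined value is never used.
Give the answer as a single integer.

Answer: 3

Working:
Per-block:
  b0: def={h,k,u} ue=∅
  b1: def={k} ue=∅
  b2: def={h} ue=∅
  b3: def={u,w} ue=∅
  b4: def={f} ue=∅
  b5: def={f} ue=∅
  b6: def={g} ue={u}

Live sets:
  b0 li=∅ lo=∅
  b1 li=∅ lo=∅
  b2 li=∅ lo=∅
  b3 li=∅ lo={u}
  b4 li={u} lo={u}
  b5 li={u} lo={u}
  b6 li={u} lo=∅

Interfere edges:
  f — {u}
  g — ∅
  h — {k,u}
  k — {h,u}
  u — {f,h,k,w}
  w — {u}

Colouring:
  {h,k,u} pairwise interfere (3-clique) ⇒ χ ≥ 3
  3-colouring: r0={g,u}  r1={f,h,w}  r2={k}
  χ = 3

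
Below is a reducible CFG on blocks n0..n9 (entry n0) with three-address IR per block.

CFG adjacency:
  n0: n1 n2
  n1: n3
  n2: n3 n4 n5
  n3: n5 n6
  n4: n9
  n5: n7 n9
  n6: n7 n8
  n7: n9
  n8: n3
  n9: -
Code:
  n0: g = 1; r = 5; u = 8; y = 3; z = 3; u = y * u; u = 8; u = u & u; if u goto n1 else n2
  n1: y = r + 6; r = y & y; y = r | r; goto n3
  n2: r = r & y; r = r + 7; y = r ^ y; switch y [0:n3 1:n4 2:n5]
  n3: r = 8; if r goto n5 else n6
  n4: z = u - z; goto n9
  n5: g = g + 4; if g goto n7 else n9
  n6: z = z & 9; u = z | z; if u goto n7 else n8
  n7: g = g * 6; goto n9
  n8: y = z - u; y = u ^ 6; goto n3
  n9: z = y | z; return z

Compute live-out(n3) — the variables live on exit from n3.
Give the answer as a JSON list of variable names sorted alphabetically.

Block summaries:
  n0: {g,r,u,y,z} / ∅
  n1: {r,y} / {r}
  n2: {r,y} / {r,y}
  n3: {r} / ∅
  n4: {z} / {u,z}
  n5: {g} / {g}
  n6: {u,z} / {z}
  n7: {g} / {g}
  n8: {y} / {u,z}
  n9: {z} / {y,z}

Liveness:
  n0: in=∅ out={g,r,u,y,z}
  n1: in={g,r,z} out={g,y,z}
  n2: in={g,r,u,y,z} out={g,u,y,z}
  n3: in={g,y,z} out={g,y,z}
  n4: in={u,y,z} out={y,z}
  n5: in={g,y,z} out={g,y,z}
  n6: in={g,y,z} out={g,u,y,z}
  n7: in={g,y,z} out={y,z}
  n8: in={g,u,z} out={g,y,z}
  n9: in={y,z} out=∅

live-out(n3) = ["g", "y", "z"]

Answer: ["g", "y", "z"]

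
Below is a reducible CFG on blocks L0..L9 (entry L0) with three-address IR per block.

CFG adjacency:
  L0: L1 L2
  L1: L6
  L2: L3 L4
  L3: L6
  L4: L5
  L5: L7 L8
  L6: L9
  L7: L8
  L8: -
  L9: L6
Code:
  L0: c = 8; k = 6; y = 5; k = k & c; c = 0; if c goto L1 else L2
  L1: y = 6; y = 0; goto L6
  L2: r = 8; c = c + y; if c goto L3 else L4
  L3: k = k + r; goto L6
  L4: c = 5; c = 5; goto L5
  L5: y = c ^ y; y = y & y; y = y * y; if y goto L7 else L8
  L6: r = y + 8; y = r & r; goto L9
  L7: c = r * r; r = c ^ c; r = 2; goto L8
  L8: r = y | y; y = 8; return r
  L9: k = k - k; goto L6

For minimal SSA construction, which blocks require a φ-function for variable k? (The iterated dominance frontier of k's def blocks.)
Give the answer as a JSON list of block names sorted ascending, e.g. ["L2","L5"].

Answer: ["L6"]

Working:
idom tree: L1←L0 L2←L0 L3←L2 L4←L2 L5←L4 L6←L0 L7←L5 L8←L5 L9←L6
Dom at joins:
  L6: preds {L1,L3,L9}: {L0,L1} ∩ {L0,L2,L3} ∩ {L0,L6,L9} = {L0}; idom=L0
  L8: preds {L5,L7}: {L0,L2,L4,L5} ∩ {L0,L2,L4,L5,L7} = {L0,L2,L4,L5}; idom=L5

DF derivation:
  join L6 pred L1: L1 stop@L0
  join L6 pred L3: L3→L2 stop@L0
  join L6 pred L9: L9→L6 stop@L0
  join L8 pred L5: · stop@L5
  join L8 pred L7: L7 stop@L5
  L0 → ∅
  L1 → {L6}
  L2 → {L6}
  L3 → {L6}
  L4 → ∅
  L5 → ∅
  L6 → {L6}
  L7 → {L8}
  L8 → ∅
  L9 → {L6}

φ for k: defs {L0,L3,L9}
  DF⁺ = {L6}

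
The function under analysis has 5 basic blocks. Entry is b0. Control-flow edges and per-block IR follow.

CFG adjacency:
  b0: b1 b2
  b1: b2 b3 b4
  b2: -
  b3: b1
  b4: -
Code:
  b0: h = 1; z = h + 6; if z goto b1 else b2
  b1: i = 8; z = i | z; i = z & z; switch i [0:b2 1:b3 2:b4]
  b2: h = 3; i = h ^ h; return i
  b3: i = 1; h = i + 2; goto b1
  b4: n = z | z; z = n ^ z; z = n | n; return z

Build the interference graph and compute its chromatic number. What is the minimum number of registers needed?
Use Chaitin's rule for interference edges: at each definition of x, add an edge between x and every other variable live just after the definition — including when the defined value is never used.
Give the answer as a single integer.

def/use:
  b0: def={h,z} ue=∅
  b1: def={i,z} ue={z}
  b2: def={h,i} ue=∅
  b3: def={h,i} ue=∅
  b4: def={n,z} ue={z}

Liveness:
  live b0: ∅→{z}
  live b1: {z}→{z}
  live b2: ∅→∅
  live b3: {z}→{z}
  live b4: {z}→∅

Interference:
  h — {z}
  i — {z}
  n — {z}
  z — {h,i,n}

Chromatic number:
  clique {h,z} ⇒ need ≥ 2
  2-colouring: c0={z}  c1={h,i,n}
  χ = 2

Answer: 2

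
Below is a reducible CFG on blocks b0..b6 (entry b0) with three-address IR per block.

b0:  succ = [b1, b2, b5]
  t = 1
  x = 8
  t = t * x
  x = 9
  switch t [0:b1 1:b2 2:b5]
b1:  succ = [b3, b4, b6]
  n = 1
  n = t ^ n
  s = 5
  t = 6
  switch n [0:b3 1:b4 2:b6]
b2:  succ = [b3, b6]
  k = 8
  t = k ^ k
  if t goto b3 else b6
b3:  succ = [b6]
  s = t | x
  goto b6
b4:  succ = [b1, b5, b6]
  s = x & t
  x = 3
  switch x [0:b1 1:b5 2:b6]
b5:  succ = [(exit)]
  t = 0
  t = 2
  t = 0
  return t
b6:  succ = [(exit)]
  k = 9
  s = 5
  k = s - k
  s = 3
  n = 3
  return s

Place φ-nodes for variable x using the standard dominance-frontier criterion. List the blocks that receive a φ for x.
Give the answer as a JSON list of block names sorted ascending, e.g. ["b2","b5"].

Answer: ["b1", "b3", "b5", "b6"]

Working:
idom tree: b1←b0 b2←b0 b3←b0 b4←b1 b5←b0 b6←b0
Join-block Dom:
  b1: preds {b0,b4}: {b0} ∩ {b0,b1,b4} = {b0}; idom=b0
  b3: preds {b1,b2}: {b0,b1} ∩ {b0,b2} = {b0}; idom=b0
  b5: preds {b0,b4}: {b0} ∩ {b0,b1,b4} = {b0}; idom=b0
  b6: preds {b1,b2,b3,b4}: {b0,b1} ∩ {b0,b2} ∩ {b0,b3} ∩ {b0,b1,b4} = {b0}; idom=b0

Frontier:
  b1←b0: walk · to b0
  b1←b4: walk b4→b1 to b0
  b3←b1: walk b1 to b0
  b3←b2: walk b2 to b0
  b5←b0: walk · to b0
  b5←b4: walk b4→b1 to b0
  b6←b1: walk b1 to b0
  b6←b2: walk b2 to b0
  b6←b3: walk b3 to b0
  b6←b4: walk b4→b1 to b0
  b0 → ∅
  b1 → {b1,b3,b5,b6}
  b2 → {b3,b6}
  b3 → {b6}
  b4 → {b1,b5,b6}
  b5 → ∅
  b6 → ∅

φ for x: defs {b0,b4}
  DF⁺ = {b1,b3,b5,b6}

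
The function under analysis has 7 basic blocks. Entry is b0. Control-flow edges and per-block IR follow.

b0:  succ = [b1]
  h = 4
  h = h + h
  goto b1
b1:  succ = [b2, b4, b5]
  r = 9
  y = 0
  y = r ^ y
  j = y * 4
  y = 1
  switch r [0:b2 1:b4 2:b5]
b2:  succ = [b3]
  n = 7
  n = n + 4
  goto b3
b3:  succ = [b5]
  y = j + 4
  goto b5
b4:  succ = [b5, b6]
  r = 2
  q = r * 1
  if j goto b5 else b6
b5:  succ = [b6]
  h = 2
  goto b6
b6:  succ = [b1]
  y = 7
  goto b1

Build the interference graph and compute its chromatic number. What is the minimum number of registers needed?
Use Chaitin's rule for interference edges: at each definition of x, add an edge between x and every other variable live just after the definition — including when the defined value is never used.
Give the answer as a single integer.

Answer: 3

Analysis:
Per-block:
  b0 def {h} use ∅
  b1 def {j,r,y} use ∅
  b2 def {n} use ∅
  b3 def {y} use {j}
  b4 def {q,r} use {j}
  b5 def {h} use ∅
  b6 def {y} use ∅

Live sets:
  b0 li=∅ lo=∅
  b1 li=∅ lo={j}
  b2 li={j} lo={j}
  b3 li={j} lo=∅
  b4 li={j} lo=∅
  b5 li=∅ lo=∅
  b6 li=∅ lo=∅

Conflict graph:
  h — ∅
  j — {n,q,r,y}
  n — {j}
  q — {j}
  r — {j,y}
  y — {j,r}

Chromatic number:
  {j,r,y} pairwise interfere (3-clique) ⇒ χ ≥ 3
  assign h→c0 j→c0 n→c1 q→c1 r→c1 y→c2 — no edge inside a register ⇒ χ ≤ 3
  χ = 3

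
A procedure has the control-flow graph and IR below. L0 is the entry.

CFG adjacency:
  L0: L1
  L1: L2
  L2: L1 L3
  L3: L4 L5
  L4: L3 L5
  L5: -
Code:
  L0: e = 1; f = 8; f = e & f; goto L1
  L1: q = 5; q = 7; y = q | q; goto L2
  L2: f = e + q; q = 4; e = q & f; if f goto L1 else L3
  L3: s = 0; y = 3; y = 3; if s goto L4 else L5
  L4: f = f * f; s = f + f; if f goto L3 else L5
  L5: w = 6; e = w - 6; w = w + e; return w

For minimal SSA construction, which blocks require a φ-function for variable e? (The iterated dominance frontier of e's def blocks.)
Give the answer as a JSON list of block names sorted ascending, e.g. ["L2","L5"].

Answer: ["L1"]

Working:
idom tree: L1←L0 L2←L1 L3←L2 L4←L3 L5←L3
Dom at joins:
  L1: preds {L0,L2}: {L0} ∩ {L0,L1,L2} = {L0}; idom=L0
  L3: preds {L2,L4}: {L0,L1,L2} ∩ {L0,L1,L2,L3,L4} = {L0,L1,L2}; idom=L2
  L5: preds {L3,L4}: {L0,L1,L2,L3} ∩ {L0,L1,L2,L3,L4} = {L0,L1,L2,L3}; idom=L3

DF derivation:
  join L1 pred L0: · stop@L0
  join L1 pred L2: L2→L1 stop@L0
  join L3 pred L2: · stop@L2
  join L3 pred L4: L4→L3 stop@L2
  join L5 pred L3: · stop@L3
  join L5 pred L4: L4 stop@L3
  DF(L0)=∅
  DF(L1)={L1}
  DF(L2)={L1}
  DF(L3)={L3}
  DF(L4)={L3,L5}
  DF(L5)=∅

φ for e: defs {L0,L2,L5}
  DF⁺ = {L1}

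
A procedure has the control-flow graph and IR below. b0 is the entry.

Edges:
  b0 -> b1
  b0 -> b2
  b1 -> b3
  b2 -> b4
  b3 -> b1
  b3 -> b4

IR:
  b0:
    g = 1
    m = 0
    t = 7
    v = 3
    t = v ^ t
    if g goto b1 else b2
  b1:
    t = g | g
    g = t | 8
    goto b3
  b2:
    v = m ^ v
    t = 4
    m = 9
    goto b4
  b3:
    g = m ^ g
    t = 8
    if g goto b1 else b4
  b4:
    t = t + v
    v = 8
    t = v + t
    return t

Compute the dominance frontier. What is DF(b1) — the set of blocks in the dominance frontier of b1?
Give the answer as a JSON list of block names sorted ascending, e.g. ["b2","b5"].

idom tree: b1←b0 b2←b0 b3←b1 b4←b0
Join-block Dom:
  b1: preds {b0,b3}: {b0} ∩ {b0,b1,b3} = {b0}; idom=b0
  b4: preds {b2,b3}: {b0,b2} ∩ {b0,b1,b3} = {b0}; idom=b0

DF derivation:
  join b1 pred b0: · stop@b0
  join b1 pred b3: b3→b1 stop@b0
  join b4 pred b2: b2 stop@b0
  join b4 pred b3: b3→b1 stop@b0
  b0 → ∅
  b1 → {b1,b4}
  b2 → {b4}
  b3 → {b1,b4}
  b4 → ∅

DF(b1) = ["b1", "b4"]

Answer: ["b1", "b4"]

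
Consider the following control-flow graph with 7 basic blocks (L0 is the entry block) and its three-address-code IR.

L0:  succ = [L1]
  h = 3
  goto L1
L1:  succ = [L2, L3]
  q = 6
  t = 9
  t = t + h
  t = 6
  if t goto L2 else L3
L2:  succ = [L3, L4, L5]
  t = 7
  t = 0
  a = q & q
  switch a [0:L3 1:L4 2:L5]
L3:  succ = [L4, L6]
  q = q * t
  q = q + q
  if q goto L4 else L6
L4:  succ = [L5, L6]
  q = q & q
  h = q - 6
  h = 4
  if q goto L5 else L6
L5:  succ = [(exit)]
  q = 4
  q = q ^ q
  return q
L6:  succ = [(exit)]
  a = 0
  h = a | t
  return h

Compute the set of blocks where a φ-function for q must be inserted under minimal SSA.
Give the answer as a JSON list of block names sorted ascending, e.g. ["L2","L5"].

Answer: ["L4", "L5", "L6"]

Derivation:
idom tree: L1←L0 L2←L1 L3←L1 L4←L1 L5←L1 L6←L1
Dom∩ at merges:
  L3: preds {L1,L2}: {L0,L1} ∩ {L0,L1,L2} = {L0,L1}; idom=L1
  L4: preds {L2,L3}: {L0,L1,L2} ∩ {L0,L1,L3} = {L0,L1}; idom=L1
  L5: preds {L2,L4}: {L0,L1,L2} ∩ {L0,L1,L4} = {L0,L1}; idom=L1
  L6: preds {L3,L4}: {L0,L1,L3} ∩ {L0,L1,L4} = {L0,L1}; idom=L1

Frontier:
  L3←L1: walk · to L1
  L3←L2: walk L2 to L1
  L4←L2: walk L2 to L1
  L4←L3: walk L3 to L1
  L5←L2: walk L2 to L1
  L5←L4: walk L4 to L1
  L6←L3: walk L3 to L1
  L6←L4: walk L4 to L1
  DF(L0)=∅
  DF(L1)=∅
  DF(L2)={L3,L4,L5}
  DF(L3)={L4,L6}
  DF(L4)={L5,L6}
  DF(L5)=∅
  DF(L6)=∅

φ for q: defs {L1,L3,L4,L5}
  DF⁺ = {L4,L5,L6}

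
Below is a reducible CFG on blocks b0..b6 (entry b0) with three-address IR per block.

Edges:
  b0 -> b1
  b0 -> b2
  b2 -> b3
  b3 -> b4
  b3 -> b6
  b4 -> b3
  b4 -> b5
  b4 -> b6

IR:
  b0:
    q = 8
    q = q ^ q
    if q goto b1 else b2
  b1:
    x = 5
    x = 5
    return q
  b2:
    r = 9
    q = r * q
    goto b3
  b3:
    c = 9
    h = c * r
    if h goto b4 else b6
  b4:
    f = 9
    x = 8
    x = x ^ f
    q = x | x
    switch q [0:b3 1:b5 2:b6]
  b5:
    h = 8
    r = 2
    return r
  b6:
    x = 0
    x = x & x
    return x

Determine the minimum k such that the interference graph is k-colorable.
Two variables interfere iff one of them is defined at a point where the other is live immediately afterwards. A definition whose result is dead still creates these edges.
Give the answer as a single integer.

Answer: 3

Working:
Block summaries:
  b0: def={q} ue=∅
  b1: def={x} ue={q}
  b2: def={q,r} ue={q}
  b3: def={c,h} ue={r}
  b4: def={f,q,x} ue=∅
  b5: def={h,r} ue=∅
  b6: def={x} ue=∅

Liveness:
  b0 li=∅ lo={q}
  b1 li={q} lo=∅
  b2 li={q} lo={r}
  b3 li={r} lo={r}
  b4 li={r} lo={r}
  b5 li=∅ lo=∅
  b6 li=∅ lo=∅

Interfere edges:
  c — {r}
  f — {r,x}
  h — {r}
  q — {r,x}
  r — {c,f,h,q,x}
  x — {f,q,r}

Colouring:
  clique {f,r,x} ⇒ need ≥ 3
  3-colouring: R0={r}  R1={c,h,x}  R2={f,q}
  χ = 3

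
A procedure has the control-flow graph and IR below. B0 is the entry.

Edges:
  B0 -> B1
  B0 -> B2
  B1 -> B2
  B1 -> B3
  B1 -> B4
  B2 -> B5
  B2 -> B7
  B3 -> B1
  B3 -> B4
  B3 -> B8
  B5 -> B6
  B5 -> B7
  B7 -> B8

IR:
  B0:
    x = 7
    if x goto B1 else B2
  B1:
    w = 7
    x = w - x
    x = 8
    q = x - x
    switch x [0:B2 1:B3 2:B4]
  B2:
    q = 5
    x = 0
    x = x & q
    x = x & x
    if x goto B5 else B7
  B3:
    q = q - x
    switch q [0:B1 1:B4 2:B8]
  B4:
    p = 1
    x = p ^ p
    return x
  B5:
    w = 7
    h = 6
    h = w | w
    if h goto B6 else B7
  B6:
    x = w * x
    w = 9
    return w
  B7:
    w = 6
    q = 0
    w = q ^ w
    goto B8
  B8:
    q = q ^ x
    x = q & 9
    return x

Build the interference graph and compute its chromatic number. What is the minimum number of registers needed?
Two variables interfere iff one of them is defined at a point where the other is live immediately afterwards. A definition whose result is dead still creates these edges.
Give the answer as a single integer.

Answer: 3

Analysis:
Per-block:
  B0: def={x} ue=∅
  B1: def={q,w,x} ue={x}
  B2: def={q,x} ue=∅
  B3: def={q} ue={q,x}
  B4: def={p,x} ue=∅
  B5: def={h,w} ue=∅
  B6: def={w,x} ue={w,x}
  B7: def={q,w} ue=∅
  B8: def={q,x} ue={q,x}

Live sets:
  live B0: ∅→{x}
  live B1: {x}→{q,x}
  live B2: ∅→{x}
  live B3: {q,x}→{q,x}
  live B4: ∅→∅
  live B5: {x}→{w,x}
  live B6: {w,x}→∅
  live B7: {x}→{q,x}
  live B8: {q,x}→∅

Conflict graph:
  h: {w,x}
  p: ∅
  q: {w,x}
  w: {h,q,x}
  x: {h,q,w}

Chromatic number:
  {h,w,x} pairwise interfere (3-clique) ⇒ χ ≥ 3
  3-colouring: r0={p,w}  r1={x}  r2={h,q}
  χ = 3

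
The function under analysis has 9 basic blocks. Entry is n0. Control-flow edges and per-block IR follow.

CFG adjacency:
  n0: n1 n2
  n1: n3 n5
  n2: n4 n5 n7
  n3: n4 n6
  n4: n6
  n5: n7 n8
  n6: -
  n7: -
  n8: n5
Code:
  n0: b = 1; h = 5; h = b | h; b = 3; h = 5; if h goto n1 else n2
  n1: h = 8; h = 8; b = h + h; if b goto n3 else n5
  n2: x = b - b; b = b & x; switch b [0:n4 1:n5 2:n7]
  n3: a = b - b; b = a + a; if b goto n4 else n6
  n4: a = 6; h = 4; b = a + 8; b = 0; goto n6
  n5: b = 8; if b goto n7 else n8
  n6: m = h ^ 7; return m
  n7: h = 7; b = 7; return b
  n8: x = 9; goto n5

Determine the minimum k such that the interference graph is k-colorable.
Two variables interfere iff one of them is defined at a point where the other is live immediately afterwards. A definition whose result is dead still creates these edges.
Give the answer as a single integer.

Answer: 2

Working:
Block summaries:
  n0: def={b,h} ue=∅
  n1: def={b,h} ue=∅
  n2: def={b,x} ue={b}
  n3: def={a,b} ue={b}
  n4: def={a,b,h} ue=∅
  n5: def={b} ue=∅
  n6: def={m} ue={h}
  n7: def={b,h} ue=∅
  n8: def={x} ue=∅

Liveness:
  n0: in=∅ out={b}
  n1: in=∅ out={b,h}
  n2: in={b} out=∅
  n3: in={b,h} out={h}
  n4: in=∅ out={h}
  n5: in=∅ out=∅
  n6: in={h} out=∅
  n7: in=∅ out=∅
  n8: in=∅ out=∅

Interference:
  a — {h}
  b — {h,x}
  h — {a,b}
  m — ∅
  x — {b}

Chromatic number:
  lower bound: {a,h} mutually conflict ⇒ χ ≥ 2
  2-colouring: c0={a,b,m}  c1={h,x}
  χ = 2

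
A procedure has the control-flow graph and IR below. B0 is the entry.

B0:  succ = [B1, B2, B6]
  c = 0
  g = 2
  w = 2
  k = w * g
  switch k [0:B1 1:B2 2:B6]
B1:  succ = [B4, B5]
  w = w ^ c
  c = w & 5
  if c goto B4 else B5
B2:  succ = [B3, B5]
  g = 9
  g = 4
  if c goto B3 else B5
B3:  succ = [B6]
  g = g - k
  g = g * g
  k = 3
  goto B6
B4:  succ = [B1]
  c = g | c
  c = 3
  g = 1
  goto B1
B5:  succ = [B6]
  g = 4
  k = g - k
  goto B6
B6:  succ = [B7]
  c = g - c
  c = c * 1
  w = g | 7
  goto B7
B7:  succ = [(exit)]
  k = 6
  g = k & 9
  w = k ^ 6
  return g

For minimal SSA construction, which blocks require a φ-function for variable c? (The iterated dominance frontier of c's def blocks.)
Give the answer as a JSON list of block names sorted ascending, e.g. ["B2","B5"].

Answer: ["B1", "B5", "B6"]

Derivation:
idom tree: B1←B0 B2←B0 B3←B2 B4←B1 B5←B0 B6←B0 B7←B6
Dom∩ at merges:
  B1: preds {B0,B4}: {B0} ∩ {B0,B1,B4} = {B0}; idom=B0
  B5: preds {B1,B2}: {B0,B1} ∩ {B0,B2} = {B0}; idom=B0
  B6: preds {B0,B3,B5}: {B0} ∩ {B0,B2,B3} ∩ {B0,B5} = {B0}; idom=B0

DF derivation:
  B1←B0: walk · to B0
  B1←B4: walk B4→B1 to B0
  B5←B1: walk B1 to B0
  B5←B2: walk B2 to B0
  B6←B0: walk · to B0
  B6←B3: walk B3→B2 to B0
  B6←B5: walk B5 to B0
  DF(B0)=∅
  DF(B1)={B1,B5}
  DF(B2)={B5,B6}
  DF(B3)={B6}
  DF(B4)={B1}
  DF(B5)={B6}
  DF(B6)=∅
  DF(B7)=∅

φ for c: defs {B0,B1,B4,B6}
  DF⁺ = {B1,B5,B6}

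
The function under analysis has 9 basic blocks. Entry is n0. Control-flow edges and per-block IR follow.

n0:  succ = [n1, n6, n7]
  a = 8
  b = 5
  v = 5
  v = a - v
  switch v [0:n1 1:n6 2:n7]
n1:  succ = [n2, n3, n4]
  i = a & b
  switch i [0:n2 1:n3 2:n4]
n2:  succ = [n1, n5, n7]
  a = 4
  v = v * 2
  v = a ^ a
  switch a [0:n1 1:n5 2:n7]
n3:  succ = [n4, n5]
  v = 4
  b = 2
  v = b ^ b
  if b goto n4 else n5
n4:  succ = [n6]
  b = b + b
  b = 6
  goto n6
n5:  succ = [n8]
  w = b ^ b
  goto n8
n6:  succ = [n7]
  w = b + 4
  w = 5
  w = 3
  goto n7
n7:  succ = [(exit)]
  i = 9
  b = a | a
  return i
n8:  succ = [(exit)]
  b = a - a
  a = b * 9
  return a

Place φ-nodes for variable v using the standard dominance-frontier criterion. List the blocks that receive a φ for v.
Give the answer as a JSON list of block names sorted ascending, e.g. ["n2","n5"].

Answer: ["n1", "n4", "n5", "n6", "n7"]

Derivation:
idom tree: n1←n0 n2←n1 n3←n1 n4←n1 n5←n1 n6←n0 n7←n0 n8←n5
Join-block Dom:
  n1: preds {n0,n2}: {n0} ∩ {n0,n1,n2} = {n0}; idom=n0
  n4: preds {n1,n3}: {n0,n1} ∩ {n0,n1,n3} = {n0,n1}; idom=n1
  n5: preds {n2,n3}: {n0,n1,n2} ∩ {n0,n1,n3} = {n0,n1}; idom=n1
  n6: preds {n0,n4}: {n0} ∩ {n0,n1,n4} = {n0}; idom=n0
  n7: preds {n0,n2,n6}: {n0} ∩ {n0,n1,n2} ∩ {n0,n6} = {n0}; idom=n0

Frontier:
  n1←n0: walk · to n0
  n1←n2: walk n2→n1 to n0
  n4←n1: walk · to n1
  n4←n3: walk n3 to n1
  n5←n2: walk n2 to n1
  n5←n3: walk n3 to n1
  n6←n0: walk · to n0
  n6←n4: walk n4→n1 to n0
  n7←n0: walk · to n0
  n7←n2: walk n2→n1 to n0
  n7←n6: walk n6 to n0
  DF(n0)=∅
  DF(n1)={n1,n6,n7}
  DF(n2)={n1,n5,n7}
  DF(n3)={n4,n5}
  DF(n4)={n6}
  DF(n5)=∅
  DF(n6)={n7}
  DF(n7)=∅
  DF(n8)=∅

φ for v: defs {n0,n2,n3}
  DF⁺ = {n1,n4,n5,n6,n7}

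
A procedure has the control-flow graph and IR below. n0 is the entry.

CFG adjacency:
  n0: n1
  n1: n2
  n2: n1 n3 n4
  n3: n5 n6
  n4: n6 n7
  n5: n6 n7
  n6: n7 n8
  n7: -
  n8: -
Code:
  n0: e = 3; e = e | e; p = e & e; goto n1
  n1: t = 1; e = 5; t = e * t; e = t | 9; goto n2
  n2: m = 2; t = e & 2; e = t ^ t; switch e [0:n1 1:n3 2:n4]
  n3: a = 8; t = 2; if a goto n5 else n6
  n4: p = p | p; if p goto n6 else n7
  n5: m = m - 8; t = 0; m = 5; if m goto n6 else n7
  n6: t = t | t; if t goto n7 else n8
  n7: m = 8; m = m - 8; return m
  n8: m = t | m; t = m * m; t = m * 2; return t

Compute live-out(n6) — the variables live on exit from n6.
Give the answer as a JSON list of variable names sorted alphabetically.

Answer: ["m", "t"]

Analysis:
Block summaries:
  n0: def={e,p} ue=∅
  n1: def={e,t} ue=∅
  n2: def={e,m,t} ue={e}
  n3: def={a,t} ue=∅
  n4: def={p} ue={p}
  n5: def={m,t} ue={m}
  n6: def={t} ue={t}
  n7: def={m} ue=∅
  n8: def={m,t} ue={m,t}

Live sets:
  n0 li=∅ lo={p}
  n1 li={p} lo={e,p}
  n2 li={e,p} lo={m,p,t}
  n3 li={m} lo={m,t}
  n4 li={m,p,t} lo={m,t}
  n5 li={m} lo={m,t}
  n6 li={m,t} lo={m,t}
  n7 li=∅ lo=∅
  n8 li={m,t} lo=∅

live-out(n6) = ["m", "t"]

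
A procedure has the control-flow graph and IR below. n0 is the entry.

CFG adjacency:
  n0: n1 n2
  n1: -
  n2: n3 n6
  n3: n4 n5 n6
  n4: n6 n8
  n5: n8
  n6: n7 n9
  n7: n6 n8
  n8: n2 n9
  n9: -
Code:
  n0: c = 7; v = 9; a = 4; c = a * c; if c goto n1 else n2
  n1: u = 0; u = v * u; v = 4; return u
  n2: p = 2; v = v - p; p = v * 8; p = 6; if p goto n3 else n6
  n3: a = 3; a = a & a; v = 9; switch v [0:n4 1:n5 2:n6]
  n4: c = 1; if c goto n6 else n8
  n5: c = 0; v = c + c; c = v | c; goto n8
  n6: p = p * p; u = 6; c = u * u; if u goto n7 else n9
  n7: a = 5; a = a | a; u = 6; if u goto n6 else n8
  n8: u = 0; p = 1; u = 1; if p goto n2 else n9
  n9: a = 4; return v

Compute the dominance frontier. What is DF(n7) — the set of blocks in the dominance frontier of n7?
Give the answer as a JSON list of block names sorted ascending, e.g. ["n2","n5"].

idom tree: n1←n0 n2←n0 n3←n2 n4←n3 n5←n3 n6←n2 n7←n6 n8←n2 n9←n2
Dom at joins:
  n2: preds {n0,n8}: {n0} ∩ {n0,n2,n8} = {n0}; idom=n0
  n6: preds {n2,n3,n4,n7}: {n0,n2} ∩ {n0,n2,n3} ∩ {n0,n2,n3,n4} ∩ {n0,n2,n6,n7} = {n0,n2}; idom=n2
  n8: preds {n4,n5,n7}: {n0,n2,n3,n4} ∩ {n0,n2,n3,n5} ∩ {n0,n2,n6,n7} = {n0,n2}; idom=n2
  n9: preds {n6,n8}: {n0,n2,n6} ∩ {n0,n2,n8} = {n0,n2}; idom=n2

DF derivation:
  join n2 pred n0: · stop@n0
  join n2 pred n8: n8→n2 stop@n0
  join n6 pred n2: · stop@n2
  join n6 pred n3: n3 stop@n2
  join n6 pred n4: n4→n3 stop@n2
  join n6 pred n7: n7→n6 stop@n2
  join n8 pred n4: n4→n3 stop@n2
  join n8 pred n5: n5→n3 stop@n2
  join n8 pred n7: n7→n6 stop@n2
  join n9 pred n6: n6 stop@n2
  join n9 pred n8: n8 stop@n2
  n0 → ∅
  n1 → ∅
  n2 → {n2}
  n3 → {n6,n8}
  n4 → {n6,n8}
  n5 → {n8}
  n6 → {n6,n8,n9}
  n7 → {n6,n8}
  n8 → {n2,n9}
  n9 → ∅

DF(n7) = ["n6", "n8"]

Answer: ["n6", "n8"]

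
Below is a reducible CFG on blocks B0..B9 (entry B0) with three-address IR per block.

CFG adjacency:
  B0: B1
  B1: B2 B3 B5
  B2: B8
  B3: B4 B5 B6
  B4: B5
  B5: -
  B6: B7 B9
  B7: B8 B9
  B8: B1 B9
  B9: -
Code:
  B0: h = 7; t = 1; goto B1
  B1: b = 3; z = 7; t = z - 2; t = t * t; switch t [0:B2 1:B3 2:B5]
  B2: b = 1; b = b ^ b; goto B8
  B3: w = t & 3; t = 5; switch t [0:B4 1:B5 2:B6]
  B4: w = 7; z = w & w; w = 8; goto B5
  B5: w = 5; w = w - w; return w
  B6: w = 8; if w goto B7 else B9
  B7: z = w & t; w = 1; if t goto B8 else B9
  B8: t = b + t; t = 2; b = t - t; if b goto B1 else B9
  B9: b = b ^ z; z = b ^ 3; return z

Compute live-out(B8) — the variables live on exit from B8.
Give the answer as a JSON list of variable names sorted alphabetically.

Block summaries:
  B0 def {h,t} use ∅
  B1 def {b,t,z} use ∅
  B2 def {b} use ∅
  B3 def {t,w} use {t}
  B4 def {w,z} use ∅
  B5 def {w} use ∅
  B6 def {w} use ∅
  B7 def {w,z} use {t,w}
  B8 def {b,t} use {b,t}
  B9 def {b,z} use {b,z}

Live sets:
  B0: in=∅ out=∅
  B1: in=∅ out={b,t,z}
  B2: in={t,z} out={b,t,z}
  B3: in={b,t,z} out={b,t,z}
  B4: in=∅ out=∅
  B5: in=∅ out=∅
  B6: in={b,t,z} out={b,t,w,z}
  B7: in={b,t,w} out={b,t,z}
  B8: in={b,t,z} out={b,z}
  B9: in={b,z} out=∅

live-out(B8) = ["b", "z"]

Answer: ["b", "z"]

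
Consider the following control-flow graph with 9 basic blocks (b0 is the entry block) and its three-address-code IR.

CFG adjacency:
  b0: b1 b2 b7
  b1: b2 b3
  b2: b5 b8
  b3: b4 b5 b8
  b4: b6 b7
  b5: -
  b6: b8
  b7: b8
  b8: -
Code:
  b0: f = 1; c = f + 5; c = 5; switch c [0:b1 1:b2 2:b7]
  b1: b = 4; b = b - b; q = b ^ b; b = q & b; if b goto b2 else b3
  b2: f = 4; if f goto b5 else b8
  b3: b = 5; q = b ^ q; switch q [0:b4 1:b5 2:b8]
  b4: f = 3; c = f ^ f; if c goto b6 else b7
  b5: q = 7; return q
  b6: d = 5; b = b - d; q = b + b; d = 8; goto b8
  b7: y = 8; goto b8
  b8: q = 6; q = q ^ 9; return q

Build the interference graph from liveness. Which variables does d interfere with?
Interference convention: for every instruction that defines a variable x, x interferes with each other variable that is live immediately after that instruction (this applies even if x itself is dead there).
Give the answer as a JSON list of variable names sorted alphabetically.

Block summaries:
  b0: def={c,f} ue=∅
  b1: def={b,q} ue=∅
  b2: def={f} ue=∅
  b3: def={b,q} ue={q}
  b4: def={c,f} ue=∅
  b5: def={q} ue=∅
  b6: def={b,d,q} ue={b}
  b7: def={y} ue=∅
  b8: def={q} ue=∅

Liveness:
  b0 li=∅ lo=∅
  b1 li=∅ lo={q}
  b2 li=∅ lo=∅
  b3 li={q} lo={b}
  b4 li={b} lo={b}
  b5 li=∅ lo=∅
  b6 li={b} lo=∅
  b7 li=∅ lo=∅
  b8 li=∅ lo=∅

Conflict graph:
  b — {c,d,f,q}
  c — {b}
  d — {b}
  f — {b}
  q — {b}
  y — ∅

N(d) = ["b"]

Answer: ["b"]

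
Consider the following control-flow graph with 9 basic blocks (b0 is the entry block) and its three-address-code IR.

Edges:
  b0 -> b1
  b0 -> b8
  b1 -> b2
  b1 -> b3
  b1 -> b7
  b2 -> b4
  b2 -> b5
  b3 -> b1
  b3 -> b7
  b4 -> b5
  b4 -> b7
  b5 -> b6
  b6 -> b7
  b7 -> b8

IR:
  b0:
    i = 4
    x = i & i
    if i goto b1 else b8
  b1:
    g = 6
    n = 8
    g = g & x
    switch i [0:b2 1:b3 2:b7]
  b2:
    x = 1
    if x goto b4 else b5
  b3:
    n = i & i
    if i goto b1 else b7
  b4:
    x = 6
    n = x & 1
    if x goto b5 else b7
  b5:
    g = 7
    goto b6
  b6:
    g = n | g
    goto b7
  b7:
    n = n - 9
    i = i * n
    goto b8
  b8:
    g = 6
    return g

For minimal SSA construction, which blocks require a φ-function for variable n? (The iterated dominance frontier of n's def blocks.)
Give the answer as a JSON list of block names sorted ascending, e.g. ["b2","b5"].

Answer: ["b1", "b5", "b7", "b8"]

Working:
idom tree: b1←b0 b2←b1 b3←b1 b4←b2 b5←b2 b6←b5 b7←b1 b8←b0
Dom at joins:
  b1: preds {b0,b3}: {b0} ∩ {b0,b1,b3} = {b0}; idom=b0
  b5: preds {b2,b4}: {b0,b1,b2} ∩ {b0,b1,b2,b4} = {b0,b1,b2}; idom=b2
  b7: preds {b1,b3,b4,b6}: {b0,b1} ∩ {b0,b1,b3} ∩ {b0,b1,b2,b4} ∩ {b0,b1,b2,b5,b6} = {b0,b1}; idom=b1
  b8: preds {b0,b7}: {b0} ∩ {b0,b1,b7} = {b0}; idom=b0

DF derivation:
  join b1 pred b0: · stop@b0
  join b1 pred b3: b3→b1 stop@b0
  join b5 pred b2: · stop@b2
  join b5 pred b4: b4 stop@b2
  join b7 pred b1: · stop@b1
  join b7 pred b3: b3 stop@b1
  join b7 pred b4: b4→b2 stop@b1
  join b7 pred b6: b6→b5→b2 stop@b1
  join b8 pred b0: · stop@b0
  join b8 pred b7: b7→b1 stop@b0
  DF(b0)=∅
  DF(b1)={b1,b8}
  DF(b2)={b7}
  DF(b3)={b1,b7}
  DF(b4)={b5,b7}
  DF(b5)={b7}
  DF(b6)={b7}
  DF(b7)={b8}
  DF(b8)=∅

φ for n: defs {b1,b3,b4,b7}
  DF⁺ = {b1,b5,b7,b8}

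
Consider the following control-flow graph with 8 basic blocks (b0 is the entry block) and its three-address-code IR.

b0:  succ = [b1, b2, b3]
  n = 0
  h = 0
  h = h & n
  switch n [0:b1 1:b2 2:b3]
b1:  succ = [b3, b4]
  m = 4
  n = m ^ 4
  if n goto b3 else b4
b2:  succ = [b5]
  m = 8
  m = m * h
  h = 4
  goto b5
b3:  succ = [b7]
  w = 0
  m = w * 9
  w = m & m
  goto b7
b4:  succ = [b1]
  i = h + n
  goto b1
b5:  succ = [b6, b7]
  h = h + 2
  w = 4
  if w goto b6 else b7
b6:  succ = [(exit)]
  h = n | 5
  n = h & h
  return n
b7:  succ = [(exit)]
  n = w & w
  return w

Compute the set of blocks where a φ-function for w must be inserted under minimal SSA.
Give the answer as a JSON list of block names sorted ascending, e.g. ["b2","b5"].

idom tree: b1←b0 b2←b0 b3←b0 b4←b1 b5←b2 b6←b5 b7←b0
Dom∩ at merges:
  b1: preds {b0,b4}: {b0} ∩ {b0,b1,b4} = {b0}; idom=b0
  b3: preds {b0,b1}: {b0} ∩ {b0,b1} = {b0}; idom=b0
  b7: preds {b3,b5}: {b0,b3} ∩ {b0,b2,b5} = {b0}; idom=b0

DF derivation:
  join b1 pred b0: · stop@b0
  join b1 pred b4: b4→b1 stop@b0
  join b3 pred b0: · stop@b0
  join b3 pred b1: b1 stop@b0
  join b7 pred b3: b3 stop@b0
  join b7 pred b5: b5→b2 stop@b0
  DF(b0)=∅
  DF(b1)={b1,b3}
  DF(b2)={b7}
  DF(b3)={b7}
  DF(b4)={b1}
  DF(b5)={b7}
  DF(b6)=∅
  DF(b7)=∅

φ for w: defs {b3,b5}
  DF⁺ = {b7}

Answer: ["b7"]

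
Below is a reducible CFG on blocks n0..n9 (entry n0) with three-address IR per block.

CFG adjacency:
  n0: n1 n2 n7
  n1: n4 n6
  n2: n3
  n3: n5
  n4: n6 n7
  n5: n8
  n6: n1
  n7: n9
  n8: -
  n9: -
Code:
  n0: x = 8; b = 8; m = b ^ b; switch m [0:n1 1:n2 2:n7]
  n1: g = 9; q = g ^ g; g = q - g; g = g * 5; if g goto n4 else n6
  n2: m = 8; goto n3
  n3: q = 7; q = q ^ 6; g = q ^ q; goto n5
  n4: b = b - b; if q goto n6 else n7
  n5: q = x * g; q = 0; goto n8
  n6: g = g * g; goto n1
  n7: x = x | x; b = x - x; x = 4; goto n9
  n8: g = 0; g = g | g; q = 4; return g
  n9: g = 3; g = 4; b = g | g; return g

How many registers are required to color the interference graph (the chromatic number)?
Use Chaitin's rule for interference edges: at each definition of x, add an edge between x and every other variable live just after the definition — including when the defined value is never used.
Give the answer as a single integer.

Answer: 4

Working:
Per-block:
  n0: def={b,m,x} ue=∅
  n1: def={g,q} ue=∅
  n2: def={m} ue=∅
  n3: def={g,q} ue=∅
  n4: def={b} ue={b,q}
  n5: def={q} ue={g,x}
  n6: def={g} ue={g}
  n7: def={b,x} ue={x}
  n8: def={g,q} ue=∅
  n9: def={b,g} ue=∅

Liveness:
  live n0: ∅→{b,x}
  live n1: {b,x}→{b,g,q,x}
  live n2: {x}→{x}
  live n3: {x}→{g,x}
  live n4: {b,g,q,x}→{b,g,x}
  live n5: {g,x}→∅
  live n6: {b,g,x}→{b,x}
  live n7: {x}→∅
  live n8: ∅→∅
  live n9: ∅→∅

Interference:
  b↔{g,m,q,x}
  g↔{b,q,x}
  m↔{b,x}
  q↔{b,g,x}
  x↔{b,g,m,q}

Chromatic number:
  clique {b,g,q,x} ⇒ need ≥ 4
  assign b→c0 g→c2 m→c2 q→c3 x→c1 — no edge inside a register ⇒ χ ≤ 4
  χ = 4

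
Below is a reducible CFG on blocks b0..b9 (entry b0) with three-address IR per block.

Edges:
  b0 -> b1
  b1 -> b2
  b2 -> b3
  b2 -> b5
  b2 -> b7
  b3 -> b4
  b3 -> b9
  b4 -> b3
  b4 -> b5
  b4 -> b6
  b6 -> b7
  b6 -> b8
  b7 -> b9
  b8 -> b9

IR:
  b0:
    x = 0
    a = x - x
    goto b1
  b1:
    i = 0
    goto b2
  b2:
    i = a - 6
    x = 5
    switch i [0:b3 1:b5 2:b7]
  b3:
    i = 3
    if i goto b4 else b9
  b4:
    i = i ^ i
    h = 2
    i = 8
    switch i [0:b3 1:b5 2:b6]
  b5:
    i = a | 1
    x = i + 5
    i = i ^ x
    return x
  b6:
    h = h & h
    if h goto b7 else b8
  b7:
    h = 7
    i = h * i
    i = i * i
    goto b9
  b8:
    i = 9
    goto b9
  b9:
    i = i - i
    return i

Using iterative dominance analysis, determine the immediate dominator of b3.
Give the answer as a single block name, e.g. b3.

idom tree: b1←b0 b2←b1 b3←b2 b4←b3 b5←b2 b6←b4 b7←b2 b8←b6 b9←b2
Join-block Dom:
  b3: preds {b2,b4}: {b0,b1,b2} ∩ {b0,b1,b2,b3,b4} = {b0,b1,b2}; idom=b2
  b5: preds {b2,b4}: {b0,b1,b2} ∩ {b0,b1,b2,b3,b4} = {b0,b1,b2}; idom=b2
  b7: preds {b2,b6}: {b0,b1,b2} ∩ {b0,b1,b2,b3,b4,b6} = {b0,b1,b2}; idom=b2
  b9: preds {b3,b7,b8}: {b0,b1,b2,b3} ∩ {b0,b1,b2,b7} ∩ {b0,b1,b2,b3,b4,b6,b8} = {b0,b1,b2}; idom=b2

idom(b3) = b2

Answer: b2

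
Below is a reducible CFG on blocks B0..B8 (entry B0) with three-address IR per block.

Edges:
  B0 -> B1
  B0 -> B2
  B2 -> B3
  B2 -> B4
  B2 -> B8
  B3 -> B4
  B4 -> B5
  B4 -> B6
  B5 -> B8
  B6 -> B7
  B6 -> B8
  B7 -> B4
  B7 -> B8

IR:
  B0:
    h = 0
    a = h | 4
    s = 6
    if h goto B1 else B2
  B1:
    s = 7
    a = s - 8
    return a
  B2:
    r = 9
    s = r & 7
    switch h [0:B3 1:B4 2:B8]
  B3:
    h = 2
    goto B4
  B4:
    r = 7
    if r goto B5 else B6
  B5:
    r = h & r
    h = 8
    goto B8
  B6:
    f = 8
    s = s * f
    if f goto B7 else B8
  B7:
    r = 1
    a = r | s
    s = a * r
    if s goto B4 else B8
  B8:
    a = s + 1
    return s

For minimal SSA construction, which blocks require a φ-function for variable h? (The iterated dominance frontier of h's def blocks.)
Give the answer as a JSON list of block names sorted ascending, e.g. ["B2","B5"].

idom tree: B1←B0 B2←B0 B3←B2 B4←B2 B5←B4 B6←B4 B7←B6 B8←B2
Join-block Dom:
  B4: preds {B2,B3,B7}: {B0,B2} ∩ {B0,B2,B3} ∩ {B0,B2,B4,B6,B7} = {B0,B2}; idom=B2
  B8: preds {B2,B5,B6,B7}: {B0,B2} ∩ {B0,B2,B4,B5} ∩ {B0,B2,B4,B6} ∩ {B0,B2,B4,B6,B7} = {B0,B2}; idom=B2

Frontier:
  join B4 pred B2: · stop@B2
  join B4 pred B3: B3 stop@B2
  join B4 pred B7: B7→B6→B4 stop@B2
  join B8 pred B2: · stop@B2
  join B8 pred B5: B5→B4 stop@B2
  join B8 pred B6: B6→B4 stop@B2
  join B8 pred B7: B7→B6→B4 stop@B2
  DF(B0)=∅
  DF(B1)=∅
  DF(B2)=∅
  DF(B3)={B4}
  DF(B4)={B4,B8}
  DF(B5)={B8}
  DF(B6)={B4,B8}
  DF(B7)={B4,B8}
  DF(B8)=∅

φ for h: defs {B0,B3,B5}
  DF⁺ = {B4,B8}

Answer: ["B4", "B8"]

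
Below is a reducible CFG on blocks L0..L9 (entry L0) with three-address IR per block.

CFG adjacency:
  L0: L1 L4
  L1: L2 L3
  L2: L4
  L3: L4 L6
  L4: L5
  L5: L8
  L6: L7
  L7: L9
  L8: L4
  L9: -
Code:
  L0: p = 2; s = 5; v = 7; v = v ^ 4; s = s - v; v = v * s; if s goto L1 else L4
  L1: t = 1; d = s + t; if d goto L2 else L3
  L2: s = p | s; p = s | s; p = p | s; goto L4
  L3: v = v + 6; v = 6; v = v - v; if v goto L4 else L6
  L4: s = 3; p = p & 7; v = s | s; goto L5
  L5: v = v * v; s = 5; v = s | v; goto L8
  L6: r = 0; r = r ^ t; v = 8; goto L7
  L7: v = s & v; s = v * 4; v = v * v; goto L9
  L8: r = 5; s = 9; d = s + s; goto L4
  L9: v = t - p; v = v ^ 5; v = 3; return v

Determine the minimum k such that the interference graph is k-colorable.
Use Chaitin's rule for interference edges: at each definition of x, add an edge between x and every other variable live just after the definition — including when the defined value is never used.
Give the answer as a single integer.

Answer: 5

Derivation:
Block summaries:
  L0: def={p,s,v} ue=∅
  L1: def={d,t} ue={s}
  L2: def={p,s} ue={p,s}
  L3: def={v} ue={v}
  L4: def={p,s,v} ue={p}
  L5: def={s,v} ue={v}
  L6: def={r,v} ue={t}
  L7: def={s,v} ue={s,v}
  L8: def={d,r,s} ue=∅
  L9: def={v} ue={p,t}

Backward fixpoint:
  live L0: ∅→{p,s,v}
  live L1: {p,s,v}→{p,s,t,v}
  live L2: {p,s}→{p}
  live L3: {p,s,t,v}→{p,s,t}
  live L4: {p}→{p,v}
  live L5: {p,v}→{p}
  live L6: {p,s,t}→{p,s,t,v}
  live L7: {p,s,t,v}→{p,t}
  live L8: {p}→{p}
  live L9: {p,t}→∅

Interference:
  d: {p,s,t,v}
  p: {d,r,s,t,v}
  r: {p,s,t}
  s: {d,p,r,t,v}
  t: {d,p,r,s,v}
  v: {d,p,s,t}

Chromatic number:
  lower bound: {d,p,s,t,v} mutually conflict ⇒ χ ≥ 5
  5-colouring: r0={p}  r1={s}  r2={t}  r3={d,r}  r4={v}
  χ = 5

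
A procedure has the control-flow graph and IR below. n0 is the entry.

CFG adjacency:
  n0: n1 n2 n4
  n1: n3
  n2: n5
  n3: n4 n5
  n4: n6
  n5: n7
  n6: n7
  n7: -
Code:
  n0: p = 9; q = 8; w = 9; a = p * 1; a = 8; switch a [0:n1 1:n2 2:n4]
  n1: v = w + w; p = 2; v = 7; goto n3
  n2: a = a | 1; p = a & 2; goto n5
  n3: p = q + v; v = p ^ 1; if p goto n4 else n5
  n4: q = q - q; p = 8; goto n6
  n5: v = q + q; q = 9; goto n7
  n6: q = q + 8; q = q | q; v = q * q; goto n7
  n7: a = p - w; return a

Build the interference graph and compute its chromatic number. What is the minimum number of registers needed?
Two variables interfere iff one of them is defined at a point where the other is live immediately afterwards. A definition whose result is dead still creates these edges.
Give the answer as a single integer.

Answer: 4

Working:
Block summaries:
  n0 def {a,p,q,w} use ∅
  n1 def {p,v} use {w}
  n2 def {a,p} use {a}
  n3 def {p,v} use {q,v}
  n4 def {p,q} use {q}
  n5 def {q,v} use {q}
  n6 def {q,v} use {q}
  n7 def {a} use {p,w}

Live sets:
  n0: in=∅ out={a,q,w}
  n1: in={q,w} out={q,v,w}
  n2: in={a,q,w} out={p,q,w}
  n3: in={q,v,w} out={p,q,w}
  n4: in={q,w} out={p,q,w}
  n5: in={p,q,w} out={p,w}
  n6: in={p,q,w} out={p,w}
  n7: in={p,w} out=∅

Interfere edges:
  a: {q,w}
  p: {q,v,w}
  q: {a,p,v,w}
  v: {p,q,w}
  w: {a,p,q,v}

Colouring:
  clique {p,q,v,w} ⇒ need ≥ 4
  assign a→c2 p→c2 q→c0 v→c3 w→c1 — no edge inside a register ⇒ χ ≤ 4
  χ = 4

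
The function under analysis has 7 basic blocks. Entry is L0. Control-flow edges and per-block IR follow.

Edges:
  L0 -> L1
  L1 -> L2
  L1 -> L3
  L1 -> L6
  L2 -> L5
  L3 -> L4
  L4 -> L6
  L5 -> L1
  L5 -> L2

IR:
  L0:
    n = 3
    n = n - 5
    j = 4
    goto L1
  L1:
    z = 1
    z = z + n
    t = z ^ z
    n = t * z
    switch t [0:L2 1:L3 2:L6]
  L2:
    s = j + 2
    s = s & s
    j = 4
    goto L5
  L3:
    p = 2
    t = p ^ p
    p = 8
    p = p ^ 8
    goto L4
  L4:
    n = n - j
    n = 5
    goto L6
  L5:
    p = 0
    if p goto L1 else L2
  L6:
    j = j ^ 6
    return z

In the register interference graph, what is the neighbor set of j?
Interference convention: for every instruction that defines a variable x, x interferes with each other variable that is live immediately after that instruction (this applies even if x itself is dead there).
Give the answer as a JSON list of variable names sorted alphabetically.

Answer: ["n", "p", "t", "z"]

Analysis:
Per-block:
  L0: def={j,n} ue=∅
  L1: def={n,t,z} ue={n}
  L2: def={j,s} ue={j}
  L3: def={p,t} ue=∅
  L4: def={n} ue={j,n}
  L5: def={p} ue=∅
  L6: def={j} ue={j,z}

Liveness:
  live L0: ∅→{j,n}
  live L1: {j,n}→{j,n,z}
  live L2: {j,n}→{j,n}
  live L3: {j,n,z}→{j,n,z}
  live L4: {j,n,z}→{j,z}
  live L5: {j,n}→{j,n}
  live L6: {j,z}→∅

Conflict graph:
  j — {n,p,t,z}
  n — {j,p,s,t,z}
  p — {j,n,z}
  s — {n}
  t — {j,n,z}
  z — {j,n,p,t}

N(j) = ["n", "p", "t", "z"]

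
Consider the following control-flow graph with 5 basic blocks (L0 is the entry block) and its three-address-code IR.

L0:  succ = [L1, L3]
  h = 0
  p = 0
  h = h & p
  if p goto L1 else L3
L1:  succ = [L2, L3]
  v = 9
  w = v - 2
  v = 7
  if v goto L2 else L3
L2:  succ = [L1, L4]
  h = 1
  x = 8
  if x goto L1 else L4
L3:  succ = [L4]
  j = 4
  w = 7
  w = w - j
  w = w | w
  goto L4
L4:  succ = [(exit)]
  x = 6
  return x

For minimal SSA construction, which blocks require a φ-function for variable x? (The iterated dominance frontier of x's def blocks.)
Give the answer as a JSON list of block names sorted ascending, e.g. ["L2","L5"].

idom tree: L1←L0 L2←L1 L3←L0 L4←L0
Dom∩ at merges:
  L1: preds {L0,L2}: {L0} ∩ {L0,L1,L2} = {L0}; idom=L0
  L3: preds {L0,L1}: {L0} ∩ {L0,L1} = {L0}; idom=L0
  L4: preds {L2,L3}: {L0,L1,L2} ∩ {L0,L3} = {L0}; idom=L0

DF walk-up:
  L1←L0: walk · to L0
  L1←L2: walk L2→L1 to L0
  L3←L0: walk · to L0
  L3←L1: walk L1 to L0
  L4←L2: walk L2→L1 to L0
  L4←L3: walk L3 to L0
  L0: DF=∅
  L1: DF={L1,L3,L4}
  L2: DF={L1,L4}
  L3: DF={L4}
  L4: DF=∅

φ for x: defs {L2,L4}
  DF⁺ = {L1,L3,L4}

Answer: ["L1", "L3", "L4"]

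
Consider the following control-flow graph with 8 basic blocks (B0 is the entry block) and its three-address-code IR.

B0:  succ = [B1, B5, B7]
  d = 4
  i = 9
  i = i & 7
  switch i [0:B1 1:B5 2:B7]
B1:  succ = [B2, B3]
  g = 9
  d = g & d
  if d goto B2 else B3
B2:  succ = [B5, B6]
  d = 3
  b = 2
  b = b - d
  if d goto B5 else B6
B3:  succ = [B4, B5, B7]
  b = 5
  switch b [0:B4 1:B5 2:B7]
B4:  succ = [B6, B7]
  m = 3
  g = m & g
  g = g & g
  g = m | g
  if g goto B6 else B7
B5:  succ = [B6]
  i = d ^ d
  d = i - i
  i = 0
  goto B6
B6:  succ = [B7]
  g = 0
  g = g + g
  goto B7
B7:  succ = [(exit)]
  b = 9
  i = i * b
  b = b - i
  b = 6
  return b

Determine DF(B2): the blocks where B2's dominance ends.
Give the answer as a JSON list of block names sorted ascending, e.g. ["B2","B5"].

idom tree: B1←B0 B2←B1 B3←B1 B4←B3 B5←B0 B6←B0 B7←B0
Dom∩ at merges:
  B5: preds {B0,B2,B3}: {B0} ∩ {B0,B1,B2} ∩ {B0,B1,B3} = {B0}; idom=B0
  B6: preds {B2,B4,B5}: {B0,B1,B2} ∩ {B0,B1,B3,B4} ∩ {B0,B5} = {B0}; idom=B0
  B7: preds {B0,B3,B4,B6}: {B0} ∩ {B0,B1,B3} ∩ {B0,B1,B3,B4} ∩ {B0,B6} = {B0}; idom=B0

DF derivation:
  B5←B0: walk · to B0
  B5←B2: walk B2→B1 to B0
  B5←B3: walk B3→B1 to B0
  B6←B2: walk B2→B1 to B0
  B6←B4: walk B4→B3→B1 to B0
  B6←B5: walk B5 to B0
  B7←B0: walk · to B0
  B7←B3: walk B3→B1 to B0
  B7←B4: walk B4→B3→B1 to B0
  B7←B6: walk B6 to B0
  DF(B0)=∅
  DF(B1)={B5,B6,B7}
  DF(B2)={B5,B6}
  DF(B3)={B5,B6,B7}
  DF(B4)={B6,B7}
  DF(B5)={B6}
  DF(B6)={B7}
  DF(B7)=∅

DF(B2) = ["B5", "B6"]

Answer: ["B5", "B6"]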